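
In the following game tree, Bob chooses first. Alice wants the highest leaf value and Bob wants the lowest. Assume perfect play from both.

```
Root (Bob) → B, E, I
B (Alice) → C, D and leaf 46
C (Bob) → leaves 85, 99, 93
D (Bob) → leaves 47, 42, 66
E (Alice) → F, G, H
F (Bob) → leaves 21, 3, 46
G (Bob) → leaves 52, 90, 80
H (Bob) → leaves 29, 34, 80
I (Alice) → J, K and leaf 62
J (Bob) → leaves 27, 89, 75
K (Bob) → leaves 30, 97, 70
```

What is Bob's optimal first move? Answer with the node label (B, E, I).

C (Bob): min(85, 99, 93) = 85
D (Bob): min(47, 42, 66) = 42
B (Alice): max(85, 42, 46) = 85
F (Bob): min(21, 3, 46) = 3
G (Bob): min(52, 90, 80) = 52
H (Bob): min(29, 34, 80) = 29
E (Alice): max(3, 52, 29) = 52
J (Bob): min(27, 89, 75) = 27
K (Bob): min(30, 97, 70) = 30
I (Alice): max(27, 30, 62) = 62
Root (Bob): min(85, 52, 62) = 52
Bob picks the child with the lowest value: E (value 52).

E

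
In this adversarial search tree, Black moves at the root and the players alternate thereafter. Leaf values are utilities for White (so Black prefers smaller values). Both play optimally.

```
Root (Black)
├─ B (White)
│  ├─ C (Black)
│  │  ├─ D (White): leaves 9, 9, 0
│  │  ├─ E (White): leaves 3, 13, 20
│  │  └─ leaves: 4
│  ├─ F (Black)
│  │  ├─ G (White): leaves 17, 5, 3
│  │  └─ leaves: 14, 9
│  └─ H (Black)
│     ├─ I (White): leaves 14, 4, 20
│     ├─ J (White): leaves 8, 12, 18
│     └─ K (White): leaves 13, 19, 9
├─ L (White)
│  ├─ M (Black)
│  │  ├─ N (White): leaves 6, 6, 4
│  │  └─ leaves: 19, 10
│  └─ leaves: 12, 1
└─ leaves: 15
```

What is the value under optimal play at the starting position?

D (White): max(9, 9, 0) = 9
E (White): max(3, 13, 20) = 20
C (Black): min(9, 20, 4) = 4
G (White): max(17, 5, 3) = 17
F (Black): min(17, 14, 9) = 9
I (White): max(14, 4, 20) = 20
J (White): max(8, 12, 18) = 18
K (White): max(13, 19, 9) = 19
H (Black): min(20, 18, 19) = 18
B (White): max(4, 9, 18) = 18
N (White): max(6, 6, 4) = 6
M (Black): min(6, 19, 10) = 6
L (White): max(6, 12, 1) = 12
Root (Black): min(18, 12, 15) = 12

12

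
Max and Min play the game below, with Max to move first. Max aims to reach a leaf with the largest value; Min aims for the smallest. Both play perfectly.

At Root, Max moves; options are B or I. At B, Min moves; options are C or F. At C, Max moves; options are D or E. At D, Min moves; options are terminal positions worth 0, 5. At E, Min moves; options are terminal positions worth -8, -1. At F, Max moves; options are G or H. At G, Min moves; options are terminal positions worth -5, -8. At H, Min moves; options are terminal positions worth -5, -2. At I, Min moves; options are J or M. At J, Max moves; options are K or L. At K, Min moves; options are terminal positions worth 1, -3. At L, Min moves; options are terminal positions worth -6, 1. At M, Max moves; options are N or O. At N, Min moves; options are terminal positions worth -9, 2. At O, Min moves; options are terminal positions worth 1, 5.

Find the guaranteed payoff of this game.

D (Min): min(0, 5) = 0
E (Min): min(-8, -1) = -8
C (Max): max(0, -8) = 0
G (Min): min(-5, -8) = -8
H (Min): min(-5, -2) = -5
F (Max): max(-8, -5) = -5
B (Min): min(0, -5) = -5
K (Min): min(1, -3) = -3
L (Min): min(-6, 1) = -6
J (Max): max(-3, -6) = -3
N (Min): min(-9, 2) = -9
O (Min): min(1, 5) = 1
M (Max): max(-9, 1) = 1
I (Min): min(-3, 1) = -3
Root (Max): max(-5, -3) = -3

-3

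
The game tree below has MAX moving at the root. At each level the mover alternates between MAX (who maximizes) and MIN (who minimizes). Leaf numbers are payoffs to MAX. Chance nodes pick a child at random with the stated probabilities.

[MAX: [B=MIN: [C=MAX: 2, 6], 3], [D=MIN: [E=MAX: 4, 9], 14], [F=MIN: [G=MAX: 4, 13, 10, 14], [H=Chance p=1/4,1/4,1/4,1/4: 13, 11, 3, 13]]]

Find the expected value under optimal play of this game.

10

C (MAX): max(2, 6) = 6
B (MIN): min(6, 3) = 3
E (MAX): max(4, 9) = 9
D (MIN): min(9, 14) = 9
G (MAX): max(4, 13, 10, 14) = 14
H (Chance): 1/4·13 + 1/4·11 + 1/4·3 + 1/4·13 = 10
F (MIN): min(14, 10) = 10
Root (MAX): max(3, 9, 10) = 10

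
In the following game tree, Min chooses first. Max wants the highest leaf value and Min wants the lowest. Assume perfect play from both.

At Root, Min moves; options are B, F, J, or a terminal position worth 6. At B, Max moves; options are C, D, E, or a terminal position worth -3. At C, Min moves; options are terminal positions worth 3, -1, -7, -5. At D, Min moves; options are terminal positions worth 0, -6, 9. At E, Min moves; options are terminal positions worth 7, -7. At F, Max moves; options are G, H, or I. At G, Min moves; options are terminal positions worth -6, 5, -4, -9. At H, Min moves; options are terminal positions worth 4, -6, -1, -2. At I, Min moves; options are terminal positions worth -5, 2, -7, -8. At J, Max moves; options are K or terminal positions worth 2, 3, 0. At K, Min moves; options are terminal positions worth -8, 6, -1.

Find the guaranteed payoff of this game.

-6

C (Min): min(3, -1, -7, -5) = -7
D (Min): min(0, -6, 9) = -6
E (Min): min(7, -7) = -7
B (Max): max(-7, -6, -7, -3) = -3
G (Min): min(-6, 5, -4, -9) = -9
H (Min): min(4, -6, -1, -2) = -6
I (Min): min(-5, 2, -7, -8) = -8
F (Max): max(-9, -6, -8) = -6
K (Min): min(-8, 6, -1) = -8
J (Max): max(-8, 2, 3, 0) = 3
Root (Min): min(-3, -6, 3, 6) = -6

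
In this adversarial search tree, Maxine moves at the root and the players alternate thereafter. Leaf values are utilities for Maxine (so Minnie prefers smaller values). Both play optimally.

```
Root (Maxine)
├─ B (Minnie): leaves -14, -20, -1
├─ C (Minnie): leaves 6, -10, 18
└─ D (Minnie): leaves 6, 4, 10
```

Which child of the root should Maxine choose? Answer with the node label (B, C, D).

B (Minnie): min(-14, -20, -1) = -20
C (Minnie): min(6, -10, 18) = -10
D (Minnie): min(6, 4, 10) = 4
Root (Maxine): max(-20, -10, 4) = 4
Maxine picks the child with the highest value: D (value 4).

D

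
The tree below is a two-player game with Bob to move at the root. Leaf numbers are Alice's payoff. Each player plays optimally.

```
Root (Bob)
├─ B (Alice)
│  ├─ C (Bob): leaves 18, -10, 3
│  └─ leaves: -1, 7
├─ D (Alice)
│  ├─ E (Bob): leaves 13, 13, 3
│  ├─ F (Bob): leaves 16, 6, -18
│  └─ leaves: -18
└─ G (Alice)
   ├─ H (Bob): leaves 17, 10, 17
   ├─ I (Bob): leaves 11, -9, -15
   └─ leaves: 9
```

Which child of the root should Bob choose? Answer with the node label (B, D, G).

D

C (Bob): min(18, -10, 3) = -10
B (Alice): max(-10, -1, 7) = 7
E (Bob): min(13, 13, 3) = 3
F (Bob): min(16, 6, -18) = -18
D (Alice): max(3, -18, -18) = 3
H (Bob): min(17, 10, 17) = 10
I (Bob): min(11, -9, -15) = -15
G (Alice): max(10, -15, 9) = 10
Root (Bob): min(7, 3, 10) = 3
Bob picks the child with the lowest value: D (value 3).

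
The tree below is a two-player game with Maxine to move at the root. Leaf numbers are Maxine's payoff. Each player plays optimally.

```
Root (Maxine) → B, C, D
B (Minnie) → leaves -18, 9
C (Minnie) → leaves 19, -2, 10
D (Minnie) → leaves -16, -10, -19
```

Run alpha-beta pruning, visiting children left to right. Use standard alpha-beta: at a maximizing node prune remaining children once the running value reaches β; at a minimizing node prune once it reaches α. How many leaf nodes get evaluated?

6

B [α=-∞,β=+∞]: v=-18
C [α=-18,β=+∞]: v=-2
D [α=-2,β=+∞]: v=-16 after child 1 ≤ α → α-cutoff, skip 2
Root [α=-∞,β=+∞]: v=-2
Leaves evaluated: 6 of 8.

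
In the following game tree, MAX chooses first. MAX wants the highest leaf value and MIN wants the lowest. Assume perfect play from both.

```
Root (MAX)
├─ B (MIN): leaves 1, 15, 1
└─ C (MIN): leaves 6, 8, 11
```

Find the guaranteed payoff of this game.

B (MIN): min(1, 15, 1) = 1
C (MIN): min(6, 8, 11) = 6
Root (MAX): max(1, 6) = 6

6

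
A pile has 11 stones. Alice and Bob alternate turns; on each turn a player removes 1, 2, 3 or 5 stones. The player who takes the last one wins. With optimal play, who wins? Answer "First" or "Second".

W/L table (W = player to move can force a win):
i:   0  1  2  3  4  5  6  7  8  9 10 11
     L  W  W  W  L  W  W  W  L  W  W  W
Position 11 is W, so the first player wins.

First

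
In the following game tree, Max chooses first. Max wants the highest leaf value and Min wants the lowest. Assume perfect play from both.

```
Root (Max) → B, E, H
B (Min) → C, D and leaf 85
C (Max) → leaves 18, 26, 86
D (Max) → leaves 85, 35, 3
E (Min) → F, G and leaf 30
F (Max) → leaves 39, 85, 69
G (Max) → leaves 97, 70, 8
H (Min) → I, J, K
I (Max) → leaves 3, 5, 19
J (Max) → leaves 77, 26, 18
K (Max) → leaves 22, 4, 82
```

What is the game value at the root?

C (Max): max(18, 26, 86) = 86
D (Max): max(85, 35, 3) = 85
B (Min): min(86, 85, 85) = 85
F (Max): max(39, 85, 69) = 85
G (Max): max(97, 70, 8) = 97
E (Min): min(85, 97, 30) = 30
I (Max): max(3, 5, 19) = 19
J (Max): max(77, 26, 18) = 77
K (Max): max(22, 4, 82) = 82
H (Min): min(19, 77, 82) = 19
Root (Max): max(85, 30, 19) = 85

85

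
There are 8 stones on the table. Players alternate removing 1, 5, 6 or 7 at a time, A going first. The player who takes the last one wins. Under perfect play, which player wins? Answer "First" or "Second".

First

Compute winning (W) and losing (L) positions by backward induction:
i:   0  1  2  3  4  5  6  7  8
     L  W  L  W  L  W  W  W  W
Position 8 is W, so the first player wins.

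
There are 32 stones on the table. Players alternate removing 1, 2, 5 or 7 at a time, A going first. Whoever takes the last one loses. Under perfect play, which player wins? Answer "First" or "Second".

Compute winning (W) and losing (L) positions by backward induction:
i:   0  1  2  3  4  5  6  7  8  9 10 11 12 13 14 15 16 17 18 19 20 21 22 23 24 25 26 27 28 29 30 31 32
     W  L  W  W  L  W  W  L  W  W  L  W  W  L  W  W  L  W  W  L  W  W  L  W  W  L  W  W  L  W  W  L  W
Position 32 is W, so the first player wins.

First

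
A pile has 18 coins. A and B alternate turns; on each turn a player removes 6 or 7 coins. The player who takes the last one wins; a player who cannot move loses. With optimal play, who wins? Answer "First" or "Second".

i:   0  1  2  3  4  5  6  7  8  9 10 11 12 13 14 15 16 17 18
     L  L  L  L  L  L  W  W  W  W  W  W  W  L  L  L  L  L  L
Position 18 is L, so the second player wins.

Second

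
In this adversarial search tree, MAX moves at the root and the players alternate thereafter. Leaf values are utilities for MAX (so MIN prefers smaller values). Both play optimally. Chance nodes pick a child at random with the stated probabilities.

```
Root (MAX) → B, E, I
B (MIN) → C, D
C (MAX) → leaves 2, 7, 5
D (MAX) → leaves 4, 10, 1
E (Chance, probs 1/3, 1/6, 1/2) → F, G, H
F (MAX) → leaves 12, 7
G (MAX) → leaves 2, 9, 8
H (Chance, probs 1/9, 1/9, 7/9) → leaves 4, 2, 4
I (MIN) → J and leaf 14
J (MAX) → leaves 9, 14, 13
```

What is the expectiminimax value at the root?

C (MAX): max(2, 7, 5) = 7
D (MAX): max(4, 10, 1) = 10
B (MIN): min(7, 10) = 7
F (MAX): max(12, 7) = 12
G (MAX): max(2, 9, 8) = 9
H (Chance): 1/9·4 + 1/9·2 + 7/9·4 = 3.78
E (Chance): 1/3·12 + 1/6·9 + 1/2·3.78 = 7.39
J (MAX): max(9, 14, 13) = 14
I (MIN): min(14, 14) = 14
Root (MAX): max(7, 7.39, 14) = 14

14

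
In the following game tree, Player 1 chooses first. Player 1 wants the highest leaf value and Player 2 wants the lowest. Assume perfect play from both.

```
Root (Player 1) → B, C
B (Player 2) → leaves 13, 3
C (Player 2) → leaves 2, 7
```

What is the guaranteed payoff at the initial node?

B (Player 2): min(13, 3) = 3
C (Player 2): min(2, 7) = 2
Root (Player 1): max(3, 2) = 3

3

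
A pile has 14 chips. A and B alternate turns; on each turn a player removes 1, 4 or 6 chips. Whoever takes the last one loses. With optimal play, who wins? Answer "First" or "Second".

First

Mark each pile size as W (mover wins) or L (mover loses):
i:   0  1  2  3  4  5  6  7  8  9 10 11 12 13 14
     W  L  W  L  W  W  L  W  L  W  W  L  W  L  W
Position 14 is W, so the first player wins.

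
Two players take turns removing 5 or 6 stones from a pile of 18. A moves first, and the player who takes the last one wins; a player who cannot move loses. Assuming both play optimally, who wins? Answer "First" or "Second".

Compute winning (W) and losing (L) positions by backward induction:
i:   0  1  2  3  4  5  6  7  8  9 10 11 12 13 14 15 16 17 18
     L  L  L  L  L  W  W  W  W  W  W  L  L  L  L  L  W  W  W
Position 18 is W, so the first player wins.

First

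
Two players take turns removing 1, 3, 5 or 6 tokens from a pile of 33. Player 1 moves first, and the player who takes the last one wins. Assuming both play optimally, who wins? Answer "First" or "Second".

i:   0  1  2  3  4  5  6  7  8  9 10 11 12 13 14 15 16 17 18 19 20 21 22 23 24 25 26 27 28 29 30 31 32 33
     L  W  L  W  L  W  W  W  W  W  W  L  W  L  W  L  W  W  W  W  W  W  L  W  L  W  L  W  W  W  W  W  W  L
Position 33 is L, so the second player wins.

Second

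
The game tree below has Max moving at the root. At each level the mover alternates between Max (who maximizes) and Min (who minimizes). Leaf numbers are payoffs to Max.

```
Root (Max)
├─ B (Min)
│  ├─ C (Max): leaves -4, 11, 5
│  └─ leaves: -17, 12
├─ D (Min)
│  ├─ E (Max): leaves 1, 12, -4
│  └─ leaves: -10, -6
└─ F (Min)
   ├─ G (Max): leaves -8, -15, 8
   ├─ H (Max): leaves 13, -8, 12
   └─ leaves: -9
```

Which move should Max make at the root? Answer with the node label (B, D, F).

C (Max): max(-4, 11, 5) = 11
B (Min): min(11, -17, 12) = -17
E (Max): max(1, 12, -4) = 12
D (Min): min(12, -10, -6) = -10
G (Max): max(-8, -15, 8) = 8
H (Max): max(13, -8, 12) = 13
F (Min): min(8, 13, -9) = -9
Root (Max): max(-17, -10, -9) = -9
Max picks the child with the highest value: F (value -9).

F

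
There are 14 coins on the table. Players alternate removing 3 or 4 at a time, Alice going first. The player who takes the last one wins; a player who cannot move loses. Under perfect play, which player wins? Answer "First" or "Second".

Mark each pile size as W (mover wins) or L (mover loses):
i:   0  1  2  3  4  5  6  7  8  9 10 11 12 13 14
     L  L  L  W  W  W  W  L  L  L  W  W  W  W  L
Position 14 is L, so the second player wins.

Second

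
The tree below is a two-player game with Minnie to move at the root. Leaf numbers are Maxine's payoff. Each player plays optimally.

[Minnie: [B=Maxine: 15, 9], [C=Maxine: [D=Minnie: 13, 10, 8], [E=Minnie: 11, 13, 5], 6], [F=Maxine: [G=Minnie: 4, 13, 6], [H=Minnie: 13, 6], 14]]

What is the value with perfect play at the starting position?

8

B (Maxine): max(15, 9) = 15
D (Minnie): min(13, 10, 8) = 8
E (Minnie): min(11, 13, 5) = 5
C (Maxine): max(8, 5, 6) = 8
G (Minnie): min(4, 13, 6) = 4
H (Minnie): min(13, 6) = 6
F (Maxine): max(4, 6, 14) = 14
Root (Minnie): min(15, 8, 14) = 8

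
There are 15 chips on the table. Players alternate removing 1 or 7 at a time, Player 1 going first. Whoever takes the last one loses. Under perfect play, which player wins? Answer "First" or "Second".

Second

Compute winning (W) and losing (L) positions by backward induction:
i:   0  1  2  3  4  5  6  7  8  9 10 11 12 13 14 15
     W  L  W  L  W  L  W  L  W  L  W  L  W  L  W  L
Position 15 is L, so the second player wins.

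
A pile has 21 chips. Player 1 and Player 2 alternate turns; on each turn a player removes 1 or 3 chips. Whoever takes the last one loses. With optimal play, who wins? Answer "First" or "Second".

Second

Mark each pile size as W (mover wins) or L (mover loses):
i:   0  1  2  3  4  5  6  7  8  9 10 11 12 13 14 15 16 17 18 19 20 21
     W  L  W  L  W  L  W  L  W  L  W  L  W  L  W  L  W  L  W  L  W  L
Position 21 is L, so the second player wins.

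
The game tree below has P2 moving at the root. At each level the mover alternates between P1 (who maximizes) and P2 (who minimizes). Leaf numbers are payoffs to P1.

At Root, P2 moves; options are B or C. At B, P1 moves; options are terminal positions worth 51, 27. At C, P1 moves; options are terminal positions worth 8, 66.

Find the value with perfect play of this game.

51

B (P1): max(51, 27) = 51
C (P1): max(8, 66) = 66
Root (P2): min(51, 66) = 51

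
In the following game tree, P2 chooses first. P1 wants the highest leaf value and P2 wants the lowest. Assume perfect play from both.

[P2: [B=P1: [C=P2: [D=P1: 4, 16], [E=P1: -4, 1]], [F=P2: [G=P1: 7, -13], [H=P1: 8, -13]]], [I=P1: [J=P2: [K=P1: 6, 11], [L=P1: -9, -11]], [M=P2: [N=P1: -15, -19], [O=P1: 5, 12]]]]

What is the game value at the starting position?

D (P1): max(4, 16) = 16
E (P1): max(-4, 1) = 1
C (P2): min(16, 1) = 1
G (P1): max(7, -13) = 7
H (P1): max(8, -13) = 8
F (P2): min(7, 8) = 7
B (P1): max(1, 7) = 7
K (P1): max(6, 11) = 11
L (P1): max(-9, -11) = -9
J (P2): min(11, -9) = -9
N (P1): max(-15, -19) = -15
O (P1): max(5, 12) = 12
M (P2): min(-15, 12) = -15
I (P1): max(-9, -15) = -9
Root (P2): min(7, -9) = -9

-9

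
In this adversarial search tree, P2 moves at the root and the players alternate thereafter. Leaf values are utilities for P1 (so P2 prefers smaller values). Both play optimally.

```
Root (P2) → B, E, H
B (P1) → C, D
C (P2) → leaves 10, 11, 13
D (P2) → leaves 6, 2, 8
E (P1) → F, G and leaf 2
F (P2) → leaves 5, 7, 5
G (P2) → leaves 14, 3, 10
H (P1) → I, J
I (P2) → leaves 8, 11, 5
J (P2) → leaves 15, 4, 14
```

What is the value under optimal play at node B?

C: min(10, 11, 13) = 10
D: min(6, 2, 8) = 2
B: max(10, 2) = 10

10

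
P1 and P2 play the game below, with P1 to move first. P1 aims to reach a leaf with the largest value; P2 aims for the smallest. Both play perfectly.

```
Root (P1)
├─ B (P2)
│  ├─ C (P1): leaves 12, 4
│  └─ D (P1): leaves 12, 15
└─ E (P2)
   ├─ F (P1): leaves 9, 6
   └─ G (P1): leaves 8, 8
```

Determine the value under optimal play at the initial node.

C (P1): max(12, 4) = 12
D (P1): max(12, 15) = 15
B (P2): min(12, 15) = 12
F (P1): max(9, 6) = 9
G (P1): max(8, 8) = 8
E (P2): min(9, 8) = 8
Root (P1): max(12, 8) = 12

12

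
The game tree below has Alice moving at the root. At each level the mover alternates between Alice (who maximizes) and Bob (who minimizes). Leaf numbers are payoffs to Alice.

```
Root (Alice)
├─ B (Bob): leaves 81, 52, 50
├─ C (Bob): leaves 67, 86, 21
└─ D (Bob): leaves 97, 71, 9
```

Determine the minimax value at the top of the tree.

B (Bob): min(81, 52, 50) = 50
C (Bob): min(67, 86, 21) = 21
D (Bob): min(97, 71, 9) = 9
Root (Alice): max(50, 21, 9) = 50

50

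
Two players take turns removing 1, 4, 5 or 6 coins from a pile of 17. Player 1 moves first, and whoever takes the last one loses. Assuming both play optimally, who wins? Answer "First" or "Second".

First

Compute winning (W) and losing (L) positions by backward induction:
i:   0  1  2  3  4  5  6  7  8  9 10 11 12 13 14 15 16 17
     W  L  W  L  W  W  W  W  W  W  L  W  L  W  W  W  W  W
Position 17 is W, so the first player wins.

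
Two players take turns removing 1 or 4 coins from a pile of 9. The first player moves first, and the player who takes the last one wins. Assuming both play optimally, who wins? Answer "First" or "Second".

First

Positions where the player to move wins (W) vs loses (L):
i:   0  1  2  3  4  5  6  7  8  9
     L  W  L  W  W  L  W  L  W  W
Position 9 is W, so the first player wins.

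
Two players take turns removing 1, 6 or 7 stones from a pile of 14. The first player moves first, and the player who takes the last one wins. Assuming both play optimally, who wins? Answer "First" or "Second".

Second

Positions where the player to move wins (W) vs loses (L):
i:   0  1  2  3  4  5  6  7  8  9 10 11 12 13 14
     L  W  L  W  L  W  W  W  W  W  W  W  L  W  L
Position 14 is L, so the second player wins.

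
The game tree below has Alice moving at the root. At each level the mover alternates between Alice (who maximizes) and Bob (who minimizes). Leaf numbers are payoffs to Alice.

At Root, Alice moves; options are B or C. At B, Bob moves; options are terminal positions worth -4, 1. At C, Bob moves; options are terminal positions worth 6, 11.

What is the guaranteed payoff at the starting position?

B (Bob): min(-4, 1) = -4
C (Bob): min(6, 11) = 6
Root (Alice): max(-4, 6) = 6

6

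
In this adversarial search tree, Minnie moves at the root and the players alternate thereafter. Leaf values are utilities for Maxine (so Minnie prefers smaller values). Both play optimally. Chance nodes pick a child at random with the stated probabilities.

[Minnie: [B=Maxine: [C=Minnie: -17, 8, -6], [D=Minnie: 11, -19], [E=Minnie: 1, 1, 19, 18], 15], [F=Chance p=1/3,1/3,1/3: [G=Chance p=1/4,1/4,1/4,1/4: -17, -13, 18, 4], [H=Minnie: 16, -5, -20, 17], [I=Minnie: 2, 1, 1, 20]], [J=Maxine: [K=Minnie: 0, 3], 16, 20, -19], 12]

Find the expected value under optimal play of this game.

-7

C (Minnie): min(-17, 8, -6) = -17
D (Minnie): min(11, -19) = -19
E (Minnie): min(1, 1, 19, 18) = 1
B (Maxine): max(-17, -19, 1, 15) = 15
G (Chance): 1/4·-17 + 1/4·-13 + 1/4·18 + 1/4·4 = -2
H (Minnie): min(16, -5, -20, 17) = -20
I (Minnie): min(2, 1, 1, 20) = 1
F (Chance): 1/3·-2 + 1/3·-20 + 1/3·1 = -7
K (Minnie): min(0, 3) = 0
J (Maxine): max(0, 16, 20, -19) = 20
Root (Minnie): min(15, -7, 20, 12) = -7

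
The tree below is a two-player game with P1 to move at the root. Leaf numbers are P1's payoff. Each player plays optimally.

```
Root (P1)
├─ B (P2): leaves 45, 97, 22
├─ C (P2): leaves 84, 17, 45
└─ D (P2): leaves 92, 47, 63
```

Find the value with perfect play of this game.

47

B (P2): min(45, 97, 22) = 22
C (P2): min(84, 17, 45) = 17
D (P2): min(92, 47, 63) = 47
Root (P1): max(22, 17, 47) = 47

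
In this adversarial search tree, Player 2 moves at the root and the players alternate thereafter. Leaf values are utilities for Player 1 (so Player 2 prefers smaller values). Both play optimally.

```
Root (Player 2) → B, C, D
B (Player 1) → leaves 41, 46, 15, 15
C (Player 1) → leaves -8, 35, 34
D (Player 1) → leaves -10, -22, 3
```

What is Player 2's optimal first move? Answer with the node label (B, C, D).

B (Player 1): max(41, 46, 15, 15) = 46
C (Player 1): max(-8, 35, 34) = 35
D (Player 1): max(-10, -22, 3) = 3
Root (Player 2): min(46, 35, 3) = 3
Player 2 picks the child with the lowest value: D (value 3).

D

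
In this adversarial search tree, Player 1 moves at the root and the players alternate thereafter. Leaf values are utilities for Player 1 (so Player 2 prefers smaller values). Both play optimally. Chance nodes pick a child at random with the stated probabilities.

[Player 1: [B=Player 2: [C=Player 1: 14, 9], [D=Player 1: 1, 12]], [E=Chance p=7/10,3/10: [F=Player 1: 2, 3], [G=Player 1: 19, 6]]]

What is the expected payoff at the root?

C (Player 1): max(14, 9) = 14
D (Player 1): max(1, 12) = 12
B (Player 2): min(14, 12) = 12
F (Player 1): max(2, 3) = 3
G (Player 1): max(19, 6) = 19
E (Chance): 7/10·3 + 3/10·19 = 7.8
Root (Player 1): max(12, 7.8) = 12

12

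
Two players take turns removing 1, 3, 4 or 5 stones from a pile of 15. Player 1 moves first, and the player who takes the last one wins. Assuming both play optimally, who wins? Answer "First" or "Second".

First

i:   0  1  2  3  4  5  6  7  8  9 10 11 12 13 14 15
     L  W  L  W  W  W  W  W  L  W  L  W  W  W  W  W
Position 15 is W, so the first player wins.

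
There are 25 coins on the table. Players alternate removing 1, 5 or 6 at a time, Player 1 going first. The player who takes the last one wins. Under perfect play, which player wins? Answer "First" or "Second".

First

i:   0  1  2  3  4  5  6  7  8  9 10 11 12 13 14 15 16 17 18 19 20 21 22 23 24 25
     L  W  L  W  L  W  W  W  W  W  W  L  W  L  W  L  W  W  W  W  W  W  L  W  L  W
Position 25 is W, so the first player wins.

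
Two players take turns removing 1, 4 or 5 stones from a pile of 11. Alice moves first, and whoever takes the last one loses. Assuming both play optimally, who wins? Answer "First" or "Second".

Second

W/L table (W = player to move can force a win):
i:   0  1  2  3  4  5  6  7  8  9 10 11
     W  L  W  L  W  W  W  W  W  L  W  L
Position 11 is L, so the second player wins.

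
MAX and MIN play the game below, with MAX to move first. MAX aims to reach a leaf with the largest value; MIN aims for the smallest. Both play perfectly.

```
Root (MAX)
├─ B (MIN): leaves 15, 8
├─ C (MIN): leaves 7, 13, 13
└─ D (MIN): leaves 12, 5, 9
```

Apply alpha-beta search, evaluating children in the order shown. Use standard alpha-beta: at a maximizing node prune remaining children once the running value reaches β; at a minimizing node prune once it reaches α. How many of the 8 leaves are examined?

B [α=-∞,β=+∞]: v=8
C [α=8,β=+∞]: v=7 after child 1 ≤ α → α-cutoff, skip 2
D [α=8,β=+∞]: v=5 after child 2 ≤ α → α-cutoff, skip 1
Root [α=-∞,β=+∞]: v=8
Leaves evaluated: 5 of 8.

5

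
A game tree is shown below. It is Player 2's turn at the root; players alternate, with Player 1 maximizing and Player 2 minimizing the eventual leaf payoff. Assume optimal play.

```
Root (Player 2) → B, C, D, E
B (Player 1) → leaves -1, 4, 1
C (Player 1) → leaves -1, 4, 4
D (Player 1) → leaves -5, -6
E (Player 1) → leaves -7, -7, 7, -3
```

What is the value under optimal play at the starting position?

B (Player 1): max(-1, 4, 1) = 4
C (Player 1): max(-1, 4, 4) = 4
D (Player 1): max(-5, -6) = -5
E (Player 1): max(-7, -7, 7, -3) = 7
Root (Player 2): min(4, 4, -5, 7) = -5

-5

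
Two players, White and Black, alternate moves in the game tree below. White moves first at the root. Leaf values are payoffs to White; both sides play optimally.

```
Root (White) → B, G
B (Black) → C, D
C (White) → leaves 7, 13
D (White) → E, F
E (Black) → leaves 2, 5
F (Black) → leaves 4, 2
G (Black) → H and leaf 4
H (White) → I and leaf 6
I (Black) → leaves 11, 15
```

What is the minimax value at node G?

I: min(11, 15) = 11
H: max(11, 6) = 11
G: min(11, 4) = 4

4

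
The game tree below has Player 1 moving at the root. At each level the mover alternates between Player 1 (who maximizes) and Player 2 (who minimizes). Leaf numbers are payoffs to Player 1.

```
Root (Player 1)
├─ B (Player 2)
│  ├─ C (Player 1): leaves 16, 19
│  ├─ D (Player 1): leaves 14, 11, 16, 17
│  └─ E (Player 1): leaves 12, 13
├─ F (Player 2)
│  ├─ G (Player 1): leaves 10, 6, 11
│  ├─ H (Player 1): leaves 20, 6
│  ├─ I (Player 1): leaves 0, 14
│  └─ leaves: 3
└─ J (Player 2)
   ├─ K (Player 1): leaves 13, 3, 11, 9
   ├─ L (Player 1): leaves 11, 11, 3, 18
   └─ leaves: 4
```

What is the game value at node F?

3

G: max(10, 6, 11) = 11
H: max(20, 6) = 20
I: max(0, 14) = 14
F: min(11, 20, 14, 3) = 3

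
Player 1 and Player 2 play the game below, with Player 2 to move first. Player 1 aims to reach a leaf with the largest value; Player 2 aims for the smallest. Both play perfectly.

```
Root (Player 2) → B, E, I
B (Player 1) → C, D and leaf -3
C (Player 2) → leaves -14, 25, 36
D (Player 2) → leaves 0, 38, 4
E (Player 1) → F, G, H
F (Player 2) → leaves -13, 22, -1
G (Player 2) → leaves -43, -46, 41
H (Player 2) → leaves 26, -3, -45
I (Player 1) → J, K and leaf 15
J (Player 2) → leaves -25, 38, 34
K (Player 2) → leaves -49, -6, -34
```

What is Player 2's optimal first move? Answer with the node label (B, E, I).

E

C (Player 2): min(-14, 25, 36) = -14
D (Player 2): min(0, 38, 4) = 0
B (Player 1): max(-14, 0, -3) = 0
F (Player 2): min(-13, 22, -1) = -13
G (Player 2): min(-43, -46, 41) = -46
H (Player 2): min(26, -3, -45) = -45
E (Player 1): max(-13, -46, -45) = -13
J (Player 2): min(-25, 38, 34) = -25
K (Player 2): min(-49, -6, -34) = -49
I (Player 1): max(-25, -49, 15) = 15
Root (Player 2): min(0, -13, 15) = -13
Player 2 picks the child with the lowest value: E (value -13).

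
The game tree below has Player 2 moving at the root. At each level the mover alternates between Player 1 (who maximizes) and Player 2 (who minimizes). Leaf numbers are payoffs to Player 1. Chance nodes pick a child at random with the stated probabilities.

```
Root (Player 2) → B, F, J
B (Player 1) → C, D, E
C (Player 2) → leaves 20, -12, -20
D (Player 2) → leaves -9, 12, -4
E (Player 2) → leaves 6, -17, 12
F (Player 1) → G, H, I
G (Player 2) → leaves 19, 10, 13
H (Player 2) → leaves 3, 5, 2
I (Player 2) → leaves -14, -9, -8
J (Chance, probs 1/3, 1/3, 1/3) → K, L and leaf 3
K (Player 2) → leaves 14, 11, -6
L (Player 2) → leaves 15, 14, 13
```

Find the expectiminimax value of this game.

C (Player 2): min(20, -12, -20) = -20
D (Player 2): min(-9, 12, -4) = -9
E (Player 2): min(6, -17, 12) = -17
B (Player 1): max(-20, -9, -17) = -9
G (Player 2): min(19, 10, 13) = 10
H (Player 2): min(3, 5, 2) = 2
I (Player 2): min(-14, -9, -8) = -14
F (Player 1): max(10, 2, -14) = 10
K (Player 2): min(14, 11, -6) = -6
L (Player 2): min(15, 14, 13) = 13
J (Chance): 1/3·-6 + 1/3·13 + 1/3·3 = 3.33
Root (Player 2): min(-9, 10, 3.33) = -9

-9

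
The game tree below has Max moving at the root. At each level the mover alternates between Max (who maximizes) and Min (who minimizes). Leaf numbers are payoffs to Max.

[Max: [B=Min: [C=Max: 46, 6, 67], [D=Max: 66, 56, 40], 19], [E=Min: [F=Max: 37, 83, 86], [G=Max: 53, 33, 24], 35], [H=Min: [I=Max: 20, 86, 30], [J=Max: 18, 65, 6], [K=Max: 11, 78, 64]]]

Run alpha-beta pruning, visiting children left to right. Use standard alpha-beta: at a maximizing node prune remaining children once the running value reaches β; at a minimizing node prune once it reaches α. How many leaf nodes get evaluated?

C [α=-∞,β=+∞]: v=67
D [α=-∞,β=67]: v=66
B [α=-∞,β=+∞]: v=19
F [α=19,β=+∞]: v=86
G [α=19,β=86]: v=53
E [α=19,β=+∞]: v=35
I [α=35,β=+∞]: v=86
J [α=35,β=86]: v=65
K [α=35,β=65]: v=78 after child 2 ≥ β → β-cutoff, skip 1
H [α=35,β=+∞]: v=65
Root [α=-∞,β=+∞]: v=65
Leaves evaluated: 22 of 23.

22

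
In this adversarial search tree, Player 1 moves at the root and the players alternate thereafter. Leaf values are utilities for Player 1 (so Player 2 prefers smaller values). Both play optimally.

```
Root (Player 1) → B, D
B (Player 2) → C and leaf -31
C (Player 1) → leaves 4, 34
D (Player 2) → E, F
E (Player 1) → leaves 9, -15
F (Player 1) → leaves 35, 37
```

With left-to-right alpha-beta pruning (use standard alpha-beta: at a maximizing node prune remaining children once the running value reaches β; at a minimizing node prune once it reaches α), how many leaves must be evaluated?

C [α=-∞,β=+∞]: v=34
B [α=-∞,β=+∞]: v=-31
E [α=-31,β=+∞]: v=9
F [α=-31,β=9]: v=35 after child 1 ≥ β → β-cutoff, skip 1
D [α=-31,β=+∞]: v=9
Root [α=-∞,β=+∞]: v=9
Leaves evaluated: 6 of 7.

6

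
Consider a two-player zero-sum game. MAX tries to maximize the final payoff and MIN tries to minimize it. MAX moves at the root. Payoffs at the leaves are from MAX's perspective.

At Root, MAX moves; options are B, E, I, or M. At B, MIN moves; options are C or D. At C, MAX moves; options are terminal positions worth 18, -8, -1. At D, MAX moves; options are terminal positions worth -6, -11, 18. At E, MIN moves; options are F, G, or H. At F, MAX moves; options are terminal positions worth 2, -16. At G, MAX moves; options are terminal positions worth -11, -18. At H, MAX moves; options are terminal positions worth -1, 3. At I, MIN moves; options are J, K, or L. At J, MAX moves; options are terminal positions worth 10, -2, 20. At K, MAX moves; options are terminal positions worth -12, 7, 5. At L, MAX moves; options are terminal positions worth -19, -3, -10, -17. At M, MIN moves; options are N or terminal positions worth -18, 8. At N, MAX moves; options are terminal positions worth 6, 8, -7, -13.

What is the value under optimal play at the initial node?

C (MAX): max(18, -8, -1) = 18
D (MAX): max(-6, -11, 18) = 18
B (MIN): min(18, 18) = 18
F (MAX): max(2, -16) = 2
G (MAX): max(-11, -18) = -11
H (MAX): max(-1, 3) = 3
E (MIN): min(2, -11, 3) = -11
J (MAX): max(10, -2, 20) = 20
K (MAX): max(-12, 7, 5) = 7
L (MAX): max(-19, -3, -10, -17) = -3
I (MIN): min(20, 7, -3) = -3
N (MAX): max(6, 8, -7, -13) = 8
M (MIN): min(8, -18, 8) = -18
Root (MAX): max(18, -11, -3, -18) = 18

18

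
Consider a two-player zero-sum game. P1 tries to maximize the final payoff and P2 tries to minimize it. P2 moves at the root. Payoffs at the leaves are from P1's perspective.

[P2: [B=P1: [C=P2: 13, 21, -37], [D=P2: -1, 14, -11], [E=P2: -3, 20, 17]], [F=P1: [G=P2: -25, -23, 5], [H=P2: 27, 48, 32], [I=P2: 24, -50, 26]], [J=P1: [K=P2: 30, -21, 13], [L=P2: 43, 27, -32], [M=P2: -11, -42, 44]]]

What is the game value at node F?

27

G: min(-25, -23, 5) = -25
H: min(27, 48, 32) = 27
I: min(24, -50, 26) = -50
F: max(-25, 27, -50) = 27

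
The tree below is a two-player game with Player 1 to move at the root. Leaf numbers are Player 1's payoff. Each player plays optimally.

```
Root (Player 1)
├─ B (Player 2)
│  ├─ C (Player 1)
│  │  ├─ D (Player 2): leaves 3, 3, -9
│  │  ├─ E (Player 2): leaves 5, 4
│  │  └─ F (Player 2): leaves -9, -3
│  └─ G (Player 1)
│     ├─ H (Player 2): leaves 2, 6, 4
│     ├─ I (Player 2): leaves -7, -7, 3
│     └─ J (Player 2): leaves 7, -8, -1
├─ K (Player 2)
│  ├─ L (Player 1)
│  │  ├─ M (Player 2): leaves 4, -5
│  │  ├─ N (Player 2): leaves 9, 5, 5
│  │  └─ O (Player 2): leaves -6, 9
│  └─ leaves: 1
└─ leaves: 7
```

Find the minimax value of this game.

D (Player 2): min(3, 3, -9) = -9
E (Player 2): min(5, 4) = 4
F (Player 2): min(-9, -3) = -9
C (Player 1): max(-9, 4, -9) = 4
H (Player 2): min(2, 6, 4) = 2
I (Player 2): min(-7, -7, 3) = -7
J (Player 2): min(7, -8, -1) = -8
G (Player 1): max(2, -7, -8) = 2
B (Player 2): min(4, 2) = 2
M (Player 2): min(4, -5) = -5
N (Player 2): min(9, 5, 5) = 5
O (Player 2): min(-6, 9) = -6
L (Player 1): max(-5, 5, -6) = 5
K (Player 2): min(5, 1) = 1
Root (Player 1): max(2, 1, 7) = 7

7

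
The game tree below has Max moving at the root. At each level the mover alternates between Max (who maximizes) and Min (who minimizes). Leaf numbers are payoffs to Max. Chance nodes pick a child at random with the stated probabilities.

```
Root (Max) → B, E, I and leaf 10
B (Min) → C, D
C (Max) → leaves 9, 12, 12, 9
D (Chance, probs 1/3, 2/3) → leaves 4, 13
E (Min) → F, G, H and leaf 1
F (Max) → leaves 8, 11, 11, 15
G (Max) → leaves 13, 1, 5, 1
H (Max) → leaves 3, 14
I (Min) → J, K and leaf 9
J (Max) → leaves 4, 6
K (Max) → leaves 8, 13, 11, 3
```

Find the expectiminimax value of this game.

10

C (Max): max(9, 12, 12, 9) = 12
D (Chance): 1/3·4 + 2/3·13 = 10
B (Min): min(12, 10) = 10
F (Max): max(8, 11, 11, 15) = 15
G (Max): max(13, 1, 5, 1) = 13
H (Max): max(3, 14) = 14
E (Min): min(15, 13, 14, 1) = 1
J (Max): max(4, 6) = 6
K (Max): max(8, 13, 11, 3) = 13
I (Min): min(6, 13, 9) = 6
Root (Max): max(10, 1, 6, 10) = 10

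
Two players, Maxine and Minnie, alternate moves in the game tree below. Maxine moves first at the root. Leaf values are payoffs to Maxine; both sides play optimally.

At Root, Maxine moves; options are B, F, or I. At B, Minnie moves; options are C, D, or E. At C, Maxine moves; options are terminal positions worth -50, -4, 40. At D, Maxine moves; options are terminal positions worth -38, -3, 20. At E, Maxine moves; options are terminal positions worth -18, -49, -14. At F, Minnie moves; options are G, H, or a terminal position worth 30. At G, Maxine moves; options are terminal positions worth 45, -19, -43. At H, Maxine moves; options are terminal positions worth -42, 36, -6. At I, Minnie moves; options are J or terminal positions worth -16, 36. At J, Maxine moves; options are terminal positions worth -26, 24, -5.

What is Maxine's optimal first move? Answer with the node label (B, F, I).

F

C (Maxine): max(-50, -4, 40) = 40
D (Maxine): max(-38, -3, 20) = 20
E (Maxine): max(-18, -49, -14) = -14
B (Minnie): min(40, 20, -14) = -14
G (Maxine): max(45, -19, -43) = 45
H (Maxine): max(-42, 36, -6) = 36
F (Minnie): min(45, 36, 30) = 30
J (Maxine): max(-26, 24, -5) = 24
I (Minnie): min(24, -16, 36) = -16
Root (Maxine): max(-14, 30, -16) = 30
Maxine picks the child with the highest value: F (value 30).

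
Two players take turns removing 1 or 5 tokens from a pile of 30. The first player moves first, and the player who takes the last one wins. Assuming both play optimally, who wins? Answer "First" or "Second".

Compute winning (W) and losing (L) positions by backward induction:
i:   0  1  2  3  4  5  6  7  8  9 10 11 12 13 14 15 16 17 18 19 20 21 22 23 24 25 26 27 28 29 30
     L  W  L  W  L  W  L  W  L  W  L  W  L  W  L  W  L  W  L  W  L  W  L  W  L  W  L  W  L  W  L
Position 30 is L, so the second player wins.

Second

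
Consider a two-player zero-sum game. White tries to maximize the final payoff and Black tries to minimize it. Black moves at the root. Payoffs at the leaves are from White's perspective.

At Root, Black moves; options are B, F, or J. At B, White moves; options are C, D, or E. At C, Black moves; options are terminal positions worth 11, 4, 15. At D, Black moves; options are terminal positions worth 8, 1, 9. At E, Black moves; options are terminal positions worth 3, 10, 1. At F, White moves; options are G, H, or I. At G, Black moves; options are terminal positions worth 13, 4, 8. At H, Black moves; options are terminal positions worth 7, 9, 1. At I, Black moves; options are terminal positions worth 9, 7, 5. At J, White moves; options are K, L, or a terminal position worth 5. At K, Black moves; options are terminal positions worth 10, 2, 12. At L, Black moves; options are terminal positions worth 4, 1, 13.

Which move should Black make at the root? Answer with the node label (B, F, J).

B

C (Black): min(11, 4, 15) = 4
D (Black): min(8, 1, 9) = 1
E (Black): min(3, 10, 1) = 1
B (White): max(4, 1, 1) = 4
G (Black): min(13, 4, 8) = 4
H (Black): min(7, 9, 1) = 1
I (Black): min(9, 7, 5) = 5
F (White): max(4, 1, 5) = 5
K (Black): min(10, 2, 12) = 2
L (Black): min(4, 1, 13) = 1
J (White): max(2, 1, 5) = 5
Root (Black): min(4, 5, 5) = 4
Black picks the child with the lowest value: B (value 4).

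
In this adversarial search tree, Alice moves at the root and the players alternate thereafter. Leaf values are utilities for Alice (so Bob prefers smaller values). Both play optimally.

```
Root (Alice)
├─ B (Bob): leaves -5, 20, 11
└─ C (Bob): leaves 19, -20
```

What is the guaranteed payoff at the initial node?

B (Bob): min(-5, 20, 11) = -5
C (Bob): min(19, -20) = -20
Root (Alice): max(-5, -20) = -5

-5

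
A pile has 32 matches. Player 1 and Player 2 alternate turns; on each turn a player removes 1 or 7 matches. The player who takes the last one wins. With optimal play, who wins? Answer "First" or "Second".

Second

Mark each pile size as W (mover wins) or L (mover loses):
i:   0  1  2  3  4  5  6  7  8  9 10 11 12 13 14 15 16 17 18 19 20 21 22 23 24 25 26 27 28 29 30 31 32
     L  W  L  W  L  W  L  W  L  W  L  W  L  W  L  W  L  W  L  W  L  W  L  W  L  W  L  W  L  W  L  W  L
Position 32 is L, so the second player wins.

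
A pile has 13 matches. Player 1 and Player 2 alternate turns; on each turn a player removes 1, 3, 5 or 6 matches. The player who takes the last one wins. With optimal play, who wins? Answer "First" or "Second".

Positions where the player to move wins (W) vs loses (L):
i:   0  1  2  3  4  5  6  7  8  9 10 11 12 13
     L  W  L  W  L  W  W  W  W  W  W  L  W  L
Position 13 is L, so the second player wins.

Second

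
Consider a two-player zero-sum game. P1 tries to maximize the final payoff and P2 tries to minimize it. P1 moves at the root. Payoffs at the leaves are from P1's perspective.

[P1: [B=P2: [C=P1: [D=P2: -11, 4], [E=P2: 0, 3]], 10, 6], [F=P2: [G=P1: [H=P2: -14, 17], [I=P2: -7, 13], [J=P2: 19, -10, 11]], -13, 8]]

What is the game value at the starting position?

0

D (P2): min(-11, 4) = -11
E (P2): min(0, 3) = 0
C (P1): max(-11, 0) = 0
B (P2): min(0, 10, 6) = 0
H (P2): min(-14, 17) = -14
I (P2): min(-7, 13) = -7
J (P2): min(19, -10, 11) = -10
G (P1): max(-14, -7, -10) = -7
F (P2): min(-7, -13, 8) = -13
Root (P1): max(0, -13) = 0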